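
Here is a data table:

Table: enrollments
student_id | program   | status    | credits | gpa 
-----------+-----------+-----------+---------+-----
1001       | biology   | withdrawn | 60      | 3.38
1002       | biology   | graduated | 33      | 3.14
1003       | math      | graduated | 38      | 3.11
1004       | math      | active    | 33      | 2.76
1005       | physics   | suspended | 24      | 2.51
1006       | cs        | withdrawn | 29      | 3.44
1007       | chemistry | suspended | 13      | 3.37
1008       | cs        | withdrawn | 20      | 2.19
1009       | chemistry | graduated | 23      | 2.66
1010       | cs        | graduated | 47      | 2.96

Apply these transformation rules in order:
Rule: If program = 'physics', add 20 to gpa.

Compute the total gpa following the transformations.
49.52

Step 1: Count records where program = 'physics': 1
Step 2: Total bonus added: 1 × 20 = 20
Step 3: Original sum of gpa: 29.52
Step 4: Final sum = 29.52 + 20 = 49.52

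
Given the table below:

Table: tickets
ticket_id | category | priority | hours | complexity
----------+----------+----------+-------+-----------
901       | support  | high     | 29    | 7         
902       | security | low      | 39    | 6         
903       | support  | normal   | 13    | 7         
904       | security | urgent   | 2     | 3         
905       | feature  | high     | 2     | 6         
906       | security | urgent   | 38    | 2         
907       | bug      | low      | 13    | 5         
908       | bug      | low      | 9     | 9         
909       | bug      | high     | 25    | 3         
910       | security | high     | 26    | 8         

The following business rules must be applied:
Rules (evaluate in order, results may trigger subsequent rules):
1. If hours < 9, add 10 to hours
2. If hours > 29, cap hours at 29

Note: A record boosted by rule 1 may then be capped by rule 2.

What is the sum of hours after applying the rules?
197

Step 1: Apply rule 1 to records with hours < 9
  - 2 records get bonus of 10
  - Of these, 0 records then exceed 29 and get capped
Step 2: Apply rule 2 to records with hours > 29
  - 2 records (original) are capped
Step 3: Calculate final sum = 197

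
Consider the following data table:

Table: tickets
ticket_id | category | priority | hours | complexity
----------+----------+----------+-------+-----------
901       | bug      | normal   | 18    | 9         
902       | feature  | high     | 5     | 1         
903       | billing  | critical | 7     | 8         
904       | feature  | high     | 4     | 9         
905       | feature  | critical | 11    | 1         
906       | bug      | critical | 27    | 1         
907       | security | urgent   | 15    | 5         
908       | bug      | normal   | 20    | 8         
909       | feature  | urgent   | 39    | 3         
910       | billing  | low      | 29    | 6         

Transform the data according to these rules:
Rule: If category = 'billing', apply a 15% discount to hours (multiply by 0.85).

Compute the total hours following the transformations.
169.6

Step 1: Records with category = 'billing' have total hours = 36
Step 2: Apply multiplier: 36 × 0.85 = 30.6
Step 3: Other records total: 139
Step 4: Final sum = 30.6 + 139 = 169.6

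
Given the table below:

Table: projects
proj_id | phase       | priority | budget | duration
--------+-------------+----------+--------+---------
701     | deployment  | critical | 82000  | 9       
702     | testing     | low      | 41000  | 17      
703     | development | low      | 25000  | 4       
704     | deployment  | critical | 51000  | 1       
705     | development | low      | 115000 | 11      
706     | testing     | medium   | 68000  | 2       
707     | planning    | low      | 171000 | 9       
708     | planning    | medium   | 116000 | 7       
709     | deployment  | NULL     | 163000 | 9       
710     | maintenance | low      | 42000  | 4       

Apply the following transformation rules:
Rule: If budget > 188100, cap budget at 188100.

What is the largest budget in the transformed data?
171000

Step 1: Original maximum budget = 171000
Step 2: Check cap of 188100 against maximum
Step 3: No records exceed the cap (max 171000 <= cap 188100), so no capping applies
Step 4: Maximum after transformation = 171000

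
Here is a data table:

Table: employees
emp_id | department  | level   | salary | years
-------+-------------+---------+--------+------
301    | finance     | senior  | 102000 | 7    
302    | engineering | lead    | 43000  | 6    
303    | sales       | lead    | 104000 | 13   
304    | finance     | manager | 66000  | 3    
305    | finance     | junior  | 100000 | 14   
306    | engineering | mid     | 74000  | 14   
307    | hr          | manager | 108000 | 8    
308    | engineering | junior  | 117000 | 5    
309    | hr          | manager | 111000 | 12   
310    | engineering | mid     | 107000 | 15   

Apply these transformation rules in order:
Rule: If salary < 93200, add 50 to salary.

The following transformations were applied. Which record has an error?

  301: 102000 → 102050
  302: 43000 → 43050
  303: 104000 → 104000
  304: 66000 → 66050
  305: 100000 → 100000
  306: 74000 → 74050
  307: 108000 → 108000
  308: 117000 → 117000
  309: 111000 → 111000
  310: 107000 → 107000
Record 301 has an error. The correct transformed value should be 102000, not 102050.

Step 1: Check each record against the rule
Step 2: Record 301 has salary = 102000
Step 3: Since 102000 >= 93200, the bonus should not have been applied
Step 4: Correct value = 102000, but claimed value = 102050
Conclusion: Record 301 has the error.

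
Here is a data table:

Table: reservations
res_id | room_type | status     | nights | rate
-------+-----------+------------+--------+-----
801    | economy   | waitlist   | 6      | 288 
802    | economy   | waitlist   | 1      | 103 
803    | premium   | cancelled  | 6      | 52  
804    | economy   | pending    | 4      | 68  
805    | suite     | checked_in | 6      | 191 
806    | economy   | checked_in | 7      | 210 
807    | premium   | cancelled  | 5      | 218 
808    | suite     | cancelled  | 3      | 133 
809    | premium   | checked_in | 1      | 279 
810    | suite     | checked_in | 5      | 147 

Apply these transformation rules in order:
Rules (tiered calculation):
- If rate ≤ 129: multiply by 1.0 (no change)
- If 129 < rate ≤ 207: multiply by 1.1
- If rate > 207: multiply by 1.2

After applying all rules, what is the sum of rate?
1935.1

Step 1: Tier 1 (rate ≤ 129): 3 records, sum = 223 × 1.0 = 223.0
Step 2: Tier 2 (129 < rate ≤ 207): 3 records, sum = 471 × 1.1 = 518.1
Step 3: Tier 3 (rate > 207): 4 records, sum = 995 × 1.2 = 1194.0
Step 4: Final sum = 223.0 + 518.1 + 1194.0 = 1935.1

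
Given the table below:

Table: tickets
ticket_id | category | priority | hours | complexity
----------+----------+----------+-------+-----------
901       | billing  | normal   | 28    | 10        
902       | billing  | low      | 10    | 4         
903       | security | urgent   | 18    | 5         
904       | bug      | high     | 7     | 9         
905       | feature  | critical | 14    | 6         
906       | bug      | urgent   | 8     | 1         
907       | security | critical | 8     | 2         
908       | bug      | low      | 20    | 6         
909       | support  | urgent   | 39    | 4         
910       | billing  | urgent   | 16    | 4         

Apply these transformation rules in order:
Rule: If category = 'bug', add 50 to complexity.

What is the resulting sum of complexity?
201

Step 1: Count records where category = 'bug': 3
Step 2: Total bonus added: 3 × 50 = 150
Step 3: Original sum of complexity: 51
Step 4: Final sum = 51 + 150 = 201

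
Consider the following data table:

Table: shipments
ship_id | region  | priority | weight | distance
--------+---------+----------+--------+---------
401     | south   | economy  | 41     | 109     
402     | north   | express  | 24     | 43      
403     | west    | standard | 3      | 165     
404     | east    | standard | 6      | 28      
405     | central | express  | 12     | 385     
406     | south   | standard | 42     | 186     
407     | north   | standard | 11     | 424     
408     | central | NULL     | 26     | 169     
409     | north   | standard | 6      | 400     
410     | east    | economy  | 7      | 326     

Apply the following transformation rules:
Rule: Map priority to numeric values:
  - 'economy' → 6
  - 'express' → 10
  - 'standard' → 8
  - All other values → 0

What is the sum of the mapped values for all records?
72

Step 1: Apply mapping to each record
Step 2: Count by status:
  'economy': 2 records × 6 = 12
  'express': 2 records × 10 = 20
  'standard': 5 records × 8 = 40
Step 3: Sum all mapped values = 72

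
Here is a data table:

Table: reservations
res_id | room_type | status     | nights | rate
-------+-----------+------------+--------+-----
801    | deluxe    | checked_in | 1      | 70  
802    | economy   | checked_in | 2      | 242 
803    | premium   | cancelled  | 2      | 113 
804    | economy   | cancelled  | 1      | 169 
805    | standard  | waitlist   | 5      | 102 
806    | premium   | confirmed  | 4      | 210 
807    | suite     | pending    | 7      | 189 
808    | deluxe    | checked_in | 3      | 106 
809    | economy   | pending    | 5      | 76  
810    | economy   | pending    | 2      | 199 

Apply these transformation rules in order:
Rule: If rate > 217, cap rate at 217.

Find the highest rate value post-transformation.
217

Step 1: Original maximum rate = 242
Step 2: Apply cap at 217
Step 3: 1 records had rate > 217 and were capped
Step 4: Maximum after transformation = 217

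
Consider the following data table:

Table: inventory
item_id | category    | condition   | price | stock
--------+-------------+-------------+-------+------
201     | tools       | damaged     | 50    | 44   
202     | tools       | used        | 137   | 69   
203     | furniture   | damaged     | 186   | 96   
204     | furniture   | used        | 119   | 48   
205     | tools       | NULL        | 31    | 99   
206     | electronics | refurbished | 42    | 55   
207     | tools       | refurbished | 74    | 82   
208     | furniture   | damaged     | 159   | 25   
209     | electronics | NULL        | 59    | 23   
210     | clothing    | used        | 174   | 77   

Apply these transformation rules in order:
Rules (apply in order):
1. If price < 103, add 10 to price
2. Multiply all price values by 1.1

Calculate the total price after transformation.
1189.1

Step 1: Apply Rule 1 - Add 10 to records with price < 103
  - 5 records affected: 256 + (5 × 10) = 306
  - Unaffected records: 775
  - Sum after Rule 1: 1081
Step 2: Apply Rule 2 - Multiply all by 1.1
  - 1081 × 1.1 = 1189.1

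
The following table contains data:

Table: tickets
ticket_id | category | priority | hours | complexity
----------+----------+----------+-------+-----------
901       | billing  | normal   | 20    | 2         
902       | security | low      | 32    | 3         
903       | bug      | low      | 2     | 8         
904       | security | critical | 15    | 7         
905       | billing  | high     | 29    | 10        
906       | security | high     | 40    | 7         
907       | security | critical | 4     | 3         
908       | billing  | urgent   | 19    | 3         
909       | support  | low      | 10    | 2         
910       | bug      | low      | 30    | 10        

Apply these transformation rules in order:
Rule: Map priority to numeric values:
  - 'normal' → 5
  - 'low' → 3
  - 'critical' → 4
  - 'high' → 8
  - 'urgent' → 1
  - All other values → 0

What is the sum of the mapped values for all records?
42

Step 1: Apply mapping to each record
Step 2: Count by status:
  'normal': 1 records × 5 = 5
  'low': 4 records × 3 = 12
  'critical': 2 records × 4 = 8
  'high': 2 records × 8 = 16
  'urgent': 1 records × 1 = 1
Step 3: Sum all mapped values = 42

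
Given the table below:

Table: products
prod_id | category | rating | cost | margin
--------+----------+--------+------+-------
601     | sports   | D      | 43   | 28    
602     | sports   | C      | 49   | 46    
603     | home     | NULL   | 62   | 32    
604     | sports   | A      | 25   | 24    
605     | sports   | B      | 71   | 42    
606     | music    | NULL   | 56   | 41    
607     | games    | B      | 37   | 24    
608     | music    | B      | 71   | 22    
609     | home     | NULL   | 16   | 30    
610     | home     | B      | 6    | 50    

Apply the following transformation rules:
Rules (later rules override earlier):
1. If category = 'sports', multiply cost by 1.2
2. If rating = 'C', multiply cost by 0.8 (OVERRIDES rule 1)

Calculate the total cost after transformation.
454.0

Step 1: Rule 2 takes priority for records with rating = 'C'
  - 1 records: 49 × 0.8 = 39.2
Step 2: Rule 1 applies to remaining records with category = 'sports'
  - 3 records: 139 × 1.2 = 166.8
Step 3: Other records unchanged: 248
Step 4: Final sum = 39.2 + 166.8 + 248 = 454.0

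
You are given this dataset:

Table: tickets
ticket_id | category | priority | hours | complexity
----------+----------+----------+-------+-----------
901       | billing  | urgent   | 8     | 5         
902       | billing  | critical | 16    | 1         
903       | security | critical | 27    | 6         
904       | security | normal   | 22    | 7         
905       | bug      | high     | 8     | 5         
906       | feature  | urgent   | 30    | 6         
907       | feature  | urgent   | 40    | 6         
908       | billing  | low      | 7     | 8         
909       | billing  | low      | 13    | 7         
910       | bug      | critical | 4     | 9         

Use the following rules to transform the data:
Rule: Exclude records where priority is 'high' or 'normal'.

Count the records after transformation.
8

Step 1: Count records to exclude
  - 1 (high) + 1 (normal) = 2 records
Step 2: Total records: 10
Step 3: Remaining = 10 - 2 = 8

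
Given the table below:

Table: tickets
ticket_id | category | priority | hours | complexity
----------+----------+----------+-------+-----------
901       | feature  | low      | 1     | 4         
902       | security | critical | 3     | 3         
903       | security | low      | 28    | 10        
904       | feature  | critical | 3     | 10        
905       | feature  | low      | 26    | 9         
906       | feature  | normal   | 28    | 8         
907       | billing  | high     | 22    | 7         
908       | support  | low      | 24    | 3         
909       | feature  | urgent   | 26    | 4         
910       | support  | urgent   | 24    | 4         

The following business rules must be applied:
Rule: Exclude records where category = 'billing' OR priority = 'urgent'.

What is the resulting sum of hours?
113

Step 1: Find records where category = 'billing' OR priority = 'urgent'
Step 2: 3 records match, summing to 72
Step 3: Original sum: 185
Step 4: Remaining sum = 185 - 72 = 113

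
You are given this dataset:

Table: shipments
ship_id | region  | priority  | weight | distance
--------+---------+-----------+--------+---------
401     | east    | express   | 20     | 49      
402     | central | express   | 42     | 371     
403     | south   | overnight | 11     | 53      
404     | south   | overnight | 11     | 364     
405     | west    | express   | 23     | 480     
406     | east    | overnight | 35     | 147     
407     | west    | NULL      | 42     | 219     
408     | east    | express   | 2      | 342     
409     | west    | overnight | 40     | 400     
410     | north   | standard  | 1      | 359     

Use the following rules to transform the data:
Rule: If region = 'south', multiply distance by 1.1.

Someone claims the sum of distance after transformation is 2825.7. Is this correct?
Yes, the result is correct.

Step 1: Calculate the correct sum after transformation
Step 2: Apply multiplier 1.1 to records where region = 'south'
Step 3: Correct result = 2825.7
Step 4: Claimed result = 2825.7
Step 5: 2825.7 = 2825.7 ✓
Conclusion: The claimed result is correct.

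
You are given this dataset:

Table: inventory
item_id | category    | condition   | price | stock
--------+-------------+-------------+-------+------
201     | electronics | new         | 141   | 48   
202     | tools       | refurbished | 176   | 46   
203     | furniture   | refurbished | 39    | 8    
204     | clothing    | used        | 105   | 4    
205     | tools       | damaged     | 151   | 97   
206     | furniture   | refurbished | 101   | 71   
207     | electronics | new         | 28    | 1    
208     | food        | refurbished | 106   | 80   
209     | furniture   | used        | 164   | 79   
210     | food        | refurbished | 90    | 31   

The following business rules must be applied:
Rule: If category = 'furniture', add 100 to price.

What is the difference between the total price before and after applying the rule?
300

Step 1: Original sum of price = 1101
Step 2: 3 records have category = 'furniture'
Step 3: Each affected record changes by 100
Step 4: Total change = 3 × 100 = 300
Step 5: New sum = 1101 + 300 = 1401
Step 6: Difference = |1401 - 1101| = 300
        (Sum increased by 300)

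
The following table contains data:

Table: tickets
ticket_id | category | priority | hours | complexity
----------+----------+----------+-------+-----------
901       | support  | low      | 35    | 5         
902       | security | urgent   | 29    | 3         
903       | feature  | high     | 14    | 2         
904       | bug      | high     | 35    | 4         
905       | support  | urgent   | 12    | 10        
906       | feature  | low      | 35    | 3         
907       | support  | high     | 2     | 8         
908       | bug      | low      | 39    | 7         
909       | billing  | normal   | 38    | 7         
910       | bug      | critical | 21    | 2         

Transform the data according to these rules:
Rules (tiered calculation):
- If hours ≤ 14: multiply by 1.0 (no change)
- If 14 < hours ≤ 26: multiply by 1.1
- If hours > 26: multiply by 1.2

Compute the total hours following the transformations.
304.3

Step 1: Tier 1 (hours ≤ 14): 3 records, sum = 28 × 1.0 = 28.0
Step 2: Tier 2 (14 < hours ≤ 26): 1 records, sum = 21 × 1.1 = 23.1
Step 3: Tier 3 (hours > 26): 6 records, sum = 211 × 1.2 = 253.2
Step 4: Final sum = 28.0 + 23.1 + 253.2 = 304.3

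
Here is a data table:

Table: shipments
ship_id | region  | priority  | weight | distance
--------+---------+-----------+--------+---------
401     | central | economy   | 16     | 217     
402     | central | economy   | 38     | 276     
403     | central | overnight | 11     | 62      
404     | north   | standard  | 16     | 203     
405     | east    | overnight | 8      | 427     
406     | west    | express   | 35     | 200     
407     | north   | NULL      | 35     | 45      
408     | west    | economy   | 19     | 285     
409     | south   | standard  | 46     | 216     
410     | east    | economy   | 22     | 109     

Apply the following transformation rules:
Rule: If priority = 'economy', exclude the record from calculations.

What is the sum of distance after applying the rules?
1153

Step 1: Identify records where priority = 'economy'
Step 2: The excluded records sum to 887
Step 3: Original total distance = 2040
Step 4: Remaining total = 2040 - 887 = 1153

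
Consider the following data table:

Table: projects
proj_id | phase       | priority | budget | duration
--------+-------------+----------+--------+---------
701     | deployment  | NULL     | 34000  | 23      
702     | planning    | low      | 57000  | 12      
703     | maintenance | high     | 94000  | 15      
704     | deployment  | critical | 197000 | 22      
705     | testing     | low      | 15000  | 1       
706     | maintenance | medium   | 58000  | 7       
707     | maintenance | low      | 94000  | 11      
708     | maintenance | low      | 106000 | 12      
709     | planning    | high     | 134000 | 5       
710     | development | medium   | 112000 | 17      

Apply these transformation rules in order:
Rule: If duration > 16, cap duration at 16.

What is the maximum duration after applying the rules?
16

Step 1: Original maximum duration = 23
Step 2: Apply cap at 16
Step 3: 3 records had duration > 16 and were capped
Step 4: Maximum after transformation = 16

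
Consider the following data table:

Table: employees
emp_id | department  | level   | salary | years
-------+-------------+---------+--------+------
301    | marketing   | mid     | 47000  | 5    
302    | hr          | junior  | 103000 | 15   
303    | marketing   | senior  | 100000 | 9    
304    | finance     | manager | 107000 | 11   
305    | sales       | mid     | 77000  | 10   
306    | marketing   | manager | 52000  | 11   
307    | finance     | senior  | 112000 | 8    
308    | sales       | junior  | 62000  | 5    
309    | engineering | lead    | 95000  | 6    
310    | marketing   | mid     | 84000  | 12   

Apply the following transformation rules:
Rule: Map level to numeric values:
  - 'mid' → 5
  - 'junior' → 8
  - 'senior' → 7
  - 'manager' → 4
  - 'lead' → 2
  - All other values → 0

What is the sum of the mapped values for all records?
55

Step 1: Apply mapping to each record
Step 2: Count by status:
  'mid': 3 records × 5 = 15
  'junior': 2 records × 8 = 16
  'senior': 2 records × 7 = 14
  'manager': 2 records × 4 = 8
  'lead': 1 records × 2 = 2
Step 3: Sum all mapped values = 55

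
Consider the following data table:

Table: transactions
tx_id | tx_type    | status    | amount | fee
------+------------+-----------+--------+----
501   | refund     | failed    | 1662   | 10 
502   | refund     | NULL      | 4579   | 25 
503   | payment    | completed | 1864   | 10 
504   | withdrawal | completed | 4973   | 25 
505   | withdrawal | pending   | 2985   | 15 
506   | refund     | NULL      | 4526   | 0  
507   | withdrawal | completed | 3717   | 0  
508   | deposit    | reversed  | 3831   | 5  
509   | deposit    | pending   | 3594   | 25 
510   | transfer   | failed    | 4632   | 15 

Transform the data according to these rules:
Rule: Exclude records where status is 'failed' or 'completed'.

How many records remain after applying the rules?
5

Step 1: Count records to exclude
  - 2 (failed) + 3 (completed) = 5 records
Step 2: Total records: 10
Step 3: Remaining = 10 - 5 = 5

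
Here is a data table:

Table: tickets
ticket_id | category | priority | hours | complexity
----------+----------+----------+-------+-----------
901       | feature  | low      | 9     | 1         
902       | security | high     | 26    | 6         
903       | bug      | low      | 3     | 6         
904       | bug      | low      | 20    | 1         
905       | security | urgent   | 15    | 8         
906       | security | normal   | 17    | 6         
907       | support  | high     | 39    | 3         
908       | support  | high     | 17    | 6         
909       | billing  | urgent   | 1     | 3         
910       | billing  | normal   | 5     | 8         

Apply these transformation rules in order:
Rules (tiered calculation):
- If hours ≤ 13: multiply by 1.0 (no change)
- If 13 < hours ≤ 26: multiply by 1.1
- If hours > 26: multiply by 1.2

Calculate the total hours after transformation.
169.3

Step 1: Tier 1 (hours ≤ 13): 4 records, sum = 18 × 1.0 = 18.0
Step 2: Tier 2 (13 < hours ≤ 26): 5 records, sum = 95 × 1.1 = 104.5
Step 3: Tier 3 (hours > 26): 1 records, sum = 39 × 1.2 = 46.8
Step 4: Final sum = 18.0 + 104.5 + 46.8 = 169.3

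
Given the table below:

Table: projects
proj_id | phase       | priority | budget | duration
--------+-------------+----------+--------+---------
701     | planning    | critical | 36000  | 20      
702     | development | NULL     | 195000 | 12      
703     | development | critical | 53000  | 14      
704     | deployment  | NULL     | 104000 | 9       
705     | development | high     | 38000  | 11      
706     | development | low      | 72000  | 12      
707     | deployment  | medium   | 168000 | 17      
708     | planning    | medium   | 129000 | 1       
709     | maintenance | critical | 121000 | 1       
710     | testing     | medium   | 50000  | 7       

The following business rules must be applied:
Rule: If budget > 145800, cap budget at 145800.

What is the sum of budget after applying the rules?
894600

Step 1: 2 records have budget > 145800
Step 2: These records originally summed to 363000
Step 3: After capping: 2 × 145800 = 291600
Step 4: Unaffected records sum: 603000
Step 5: Final sum = 291600 + 603000 = 894600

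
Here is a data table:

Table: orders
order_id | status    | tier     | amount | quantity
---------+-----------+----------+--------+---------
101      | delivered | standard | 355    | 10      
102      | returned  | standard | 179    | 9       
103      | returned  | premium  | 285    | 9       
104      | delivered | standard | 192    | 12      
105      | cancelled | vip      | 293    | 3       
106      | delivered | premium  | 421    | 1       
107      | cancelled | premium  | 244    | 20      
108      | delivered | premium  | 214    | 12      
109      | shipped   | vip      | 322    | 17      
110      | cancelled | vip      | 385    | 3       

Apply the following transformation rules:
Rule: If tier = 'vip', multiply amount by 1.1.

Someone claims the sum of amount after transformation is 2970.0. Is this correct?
No, the correct result is 2990.0.

Step 1: Calculate the correct sum after transformation
Step 2: Apply multiplier 1.1 to records where tier = 'vip'
Step 3: Correct result = 2990.0
Step 4: Claimed result = 2970.0
Step 5: 2990.0 ≠ 2970.0
Conclusion: The claimed result is incorrect. The correct answer is 2990.0.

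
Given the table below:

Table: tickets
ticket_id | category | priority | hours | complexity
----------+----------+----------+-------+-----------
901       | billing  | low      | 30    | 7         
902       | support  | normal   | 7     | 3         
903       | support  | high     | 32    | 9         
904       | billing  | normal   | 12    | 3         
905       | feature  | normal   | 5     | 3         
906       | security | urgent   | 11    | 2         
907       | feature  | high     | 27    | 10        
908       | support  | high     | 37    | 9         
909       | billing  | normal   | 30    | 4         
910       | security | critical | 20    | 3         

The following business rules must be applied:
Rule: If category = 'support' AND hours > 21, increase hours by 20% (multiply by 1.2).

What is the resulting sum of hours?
224.8

Step 1: Find records where category = 'support' AND hours > 21
Step 2: 2 records match, summing to 69
Step 3: After multiplier: 69 × 1.2 = 82.8
Step 4: Unaffected records sum: 142
Step 5: Final sum = 82.8 + 142 = 224.8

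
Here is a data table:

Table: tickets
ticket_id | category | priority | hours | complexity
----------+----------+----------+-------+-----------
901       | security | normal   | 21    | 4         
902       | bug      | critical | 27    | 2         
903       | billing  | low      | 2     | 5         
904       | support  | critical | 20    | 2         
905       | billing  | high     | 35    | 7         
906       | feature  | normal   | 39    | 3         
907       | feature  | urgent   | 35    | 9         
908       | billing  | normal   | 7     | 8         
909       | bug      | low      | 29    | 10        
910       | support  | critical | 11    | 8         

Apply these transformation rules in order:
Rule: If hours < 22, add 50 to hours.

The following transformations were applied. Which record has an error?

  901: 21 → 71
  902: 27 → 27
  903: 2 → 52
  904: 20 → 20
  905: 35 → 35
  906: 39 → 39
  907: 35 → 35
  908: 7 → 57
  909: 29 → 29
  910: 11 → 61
Record 904 has an error. The correct transformed value should be 70, not 20.

Step 1: Check each record against the rule
Step 2: Record 904 has hours = 20
Step 3: Since 20 < 22, the bonus should have been applied
Step 4: Correct value = 70, but claimed value = 20
Conclusion: Record 904 has the error.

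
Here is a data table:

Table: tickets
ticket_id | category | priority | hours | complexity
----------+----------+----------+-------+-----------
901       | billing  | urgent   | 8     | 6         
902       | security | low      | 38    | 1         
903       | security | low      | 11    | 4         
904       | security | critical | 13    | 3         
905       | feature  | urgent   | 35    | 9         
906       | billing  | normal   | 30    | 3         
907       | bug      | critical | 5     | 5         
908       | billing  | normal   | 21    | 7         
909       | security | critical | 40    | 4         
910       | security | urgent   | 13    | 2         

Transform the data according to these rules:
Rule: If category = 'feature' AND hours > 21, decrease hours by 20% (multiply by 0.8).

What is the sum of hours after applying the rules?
207.0

Step 1: Find records where category = 'feature' AND hours > 21
Step 2: 1 records match, summing to 35
Step 3: After multiplier: 35 × 0.8 = 28.0
Step 4: Unaffected records sum: 179
Step 5: Final sum = 28.0 + 179 = 207.0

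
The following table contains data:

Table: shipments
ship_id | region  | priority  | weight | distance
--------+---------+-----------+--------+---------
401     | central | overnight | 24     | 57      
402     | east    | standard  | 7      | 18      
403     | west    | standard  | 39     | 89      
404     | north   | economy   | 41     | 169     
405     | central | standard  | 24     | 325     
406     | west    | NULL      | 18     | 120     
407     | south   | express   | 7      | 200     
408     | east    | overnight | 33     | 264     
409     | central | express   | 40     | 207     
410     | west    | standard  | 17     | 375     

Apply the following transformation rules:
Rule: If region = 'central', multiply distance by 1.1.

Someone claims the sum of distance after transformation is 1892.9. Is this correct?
No, the correct result is 1882.9.

Step 1: Calculate the correct sum after transformation
Step 2: Apply multiplier 1.1 to records where region = 'central'
Step 3: Correct result = 1882.9
Step 4: Claimed result = 1892.9
Step 5: 1882.9 ≠ 1892.9
Conclusion: The claimed result is incorrect. The correct answer is 1882.9.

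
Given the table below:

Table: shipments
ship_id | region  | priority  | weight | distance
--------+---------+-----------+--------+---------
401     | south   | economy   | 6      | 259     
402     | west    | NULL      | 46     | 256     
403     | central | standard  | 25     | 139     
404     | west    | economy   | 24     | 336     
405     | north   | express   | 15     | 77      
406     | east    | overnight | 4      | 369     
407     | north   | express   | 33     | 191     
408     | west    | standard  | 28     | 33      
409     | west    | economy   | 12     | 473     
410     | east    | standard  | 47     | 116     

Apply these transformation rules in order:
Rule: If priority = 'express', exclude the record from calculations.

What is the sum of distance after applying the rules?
1981

Step 1: Identify records where priority = 'express'
Step 2: The excluded records sum to 268
Step 3: Original total distance = 2249
Step 4: Remaining total = 2249 - 268 = 1981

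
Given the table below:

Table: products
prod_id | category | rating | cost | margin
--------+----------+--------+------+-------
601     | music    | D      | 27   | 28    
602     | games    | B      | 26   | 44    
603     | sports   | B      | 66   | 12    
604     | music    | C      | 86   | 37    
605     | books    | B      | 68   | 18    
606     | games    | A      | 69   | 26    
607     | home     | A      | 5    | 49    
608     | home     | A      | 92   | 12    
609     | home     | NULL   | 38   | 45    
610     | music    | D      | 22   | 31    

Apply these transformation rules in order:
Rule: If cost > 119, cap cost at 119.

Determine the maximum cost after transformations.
92

Step 1: Original maximum cost = 92
Step 2: Check cap of 119 against maximum
Step 3: No records exceed the cap (max 92 <= cap 119), so no capping applies
Step 4: Maximum after transformation = 92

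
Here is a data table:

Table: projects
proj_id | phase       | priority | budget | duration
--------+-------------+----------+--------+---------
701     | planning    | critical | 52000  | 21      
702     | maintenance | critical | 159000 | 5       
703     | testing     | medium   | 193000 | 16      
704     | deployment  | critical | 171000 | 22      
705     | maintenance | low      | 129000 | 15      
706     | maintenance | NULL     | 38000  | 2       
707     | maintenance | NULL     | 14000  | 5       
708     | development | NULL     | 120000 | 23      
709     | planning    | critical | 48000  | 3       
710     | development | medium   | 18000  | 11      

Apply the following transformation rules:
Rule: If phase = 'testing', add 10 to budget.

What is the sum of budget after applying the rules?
942010

Step 1: Count records where phase = 'testing': 1
Step 2: Total bonus added: 1 × 10 = 10
Step 3: Original sum of budget: 942000
Step 4: Final sum = 942000 + 10 = 942010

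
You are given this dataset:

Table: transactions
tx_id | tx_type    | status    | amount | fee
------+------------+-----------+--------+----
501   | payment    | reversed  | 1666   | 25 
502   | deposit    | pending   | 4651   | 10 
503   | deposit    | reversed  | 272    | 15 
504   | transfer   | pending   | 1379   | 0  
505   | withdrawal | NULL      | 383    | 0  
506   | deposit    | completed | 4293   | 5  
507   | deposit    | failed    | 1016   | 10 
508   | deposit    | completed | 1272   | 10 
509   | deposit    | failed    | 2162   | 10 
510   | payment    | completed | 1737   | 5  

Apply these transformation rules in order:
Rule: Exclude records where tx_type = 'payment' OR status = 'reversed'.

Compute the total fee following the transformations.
45

Step 1: Find records where tx_type = 'payment' OR status = 'reversed'
Step 2: 3 records match, summing to 45
Step 3: Original sum: 90
Step 4: Remaining sum = 90 - 45 = 45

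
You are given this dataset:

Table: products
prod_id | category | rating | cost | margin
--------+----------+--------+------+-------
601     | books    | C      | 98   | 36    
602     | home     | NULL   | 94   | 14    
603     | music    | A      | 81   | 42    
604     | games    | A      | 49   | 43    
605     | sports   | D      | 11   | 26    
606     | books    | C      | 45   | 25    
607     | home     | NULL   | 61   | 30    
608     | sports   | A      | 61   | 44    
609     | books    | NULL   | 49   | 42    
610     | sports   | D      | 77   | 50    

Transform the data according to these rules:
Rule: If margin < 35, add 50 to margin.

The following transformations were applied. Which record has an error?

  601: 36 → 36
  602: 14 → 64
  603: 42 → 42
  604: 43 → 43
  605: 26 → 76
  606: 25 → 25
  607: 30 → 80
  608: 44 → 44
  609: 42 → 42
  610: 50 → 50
Record 606 has an error. The correct transformed value should be 75, not 25.

Step 1: Check each record against the rule
Step 2: Record 606 has margin = 25
Step 3: Since 25 < 35, the bonus should have been applied
Step 4: Correct value = 75, but claimed value = 25
Conclusion: Record 606 has the error.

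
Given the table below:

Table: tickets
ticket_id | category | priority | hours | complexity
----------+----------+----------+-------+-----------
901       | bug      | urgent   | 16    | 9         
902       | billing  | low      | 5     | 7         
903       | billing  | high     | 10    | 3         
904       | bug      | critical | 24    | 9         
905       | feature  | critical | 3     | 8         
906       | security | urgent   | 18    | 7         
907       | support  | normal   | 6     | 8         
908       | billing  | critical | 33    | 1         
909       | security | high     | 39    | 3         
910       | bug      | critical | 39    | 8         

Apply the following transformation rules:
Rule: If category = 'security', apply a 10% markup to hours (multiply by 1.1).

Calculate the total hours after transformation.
198.7

Step 1: Records with category = 'security' have total hours = 57
Step 2: Apply multiplier: 57 × 1.1 = 62.7
Step 3: Other records total: 136
Step 4: Final sum = 62.7 + 136 = 198.7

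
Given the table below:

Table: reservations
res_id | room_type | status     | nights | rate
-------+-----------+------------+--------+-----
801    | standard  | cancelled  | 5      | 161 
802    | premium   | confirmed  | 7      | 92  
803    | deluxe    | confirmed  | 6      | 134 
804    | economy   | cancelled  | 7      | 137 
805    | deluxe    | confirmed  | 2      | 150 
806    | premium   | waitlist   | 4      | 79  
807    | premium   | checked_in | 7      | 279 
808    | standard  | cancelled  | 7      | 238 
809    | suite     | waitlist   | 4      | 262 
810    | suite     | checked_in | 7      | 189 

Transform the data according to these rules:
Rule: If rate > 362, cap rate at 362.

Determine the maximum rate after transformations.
279

Step 1: Original maximum rate = 279
Step 2: Check cap of 362 against maximum
Step 3: No records exceed the cap (max 279 <= cap 362), so no capping applies
Step 4: Maximum after transformation = 279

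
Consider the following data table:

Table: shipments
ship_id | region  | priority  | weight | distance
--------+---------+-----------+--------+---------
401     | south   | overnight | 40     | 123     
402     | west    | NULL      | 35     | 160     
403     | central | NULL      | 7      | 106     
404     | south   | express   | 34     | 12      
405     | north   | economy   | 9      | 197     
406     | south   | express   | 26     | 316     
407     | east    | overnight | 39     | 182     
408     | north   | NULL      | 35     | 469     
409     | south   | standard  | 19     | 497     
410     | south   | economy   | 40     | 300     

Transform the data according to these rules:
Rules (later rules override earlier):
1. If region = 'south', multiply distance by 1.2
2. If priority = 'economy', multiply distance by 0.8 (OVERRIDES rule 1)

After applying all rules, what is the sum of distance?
2452.2

Step 1: Rule 2 takes priority for records with priority = 'economy'
  - 2 records: 497 × 0.8 = 397.6
Step 2: Rule 1 applies to remaining records with region = 'south'
  - 4 records: 948 × 1.2 = 1137.6
Step 3: Other records unchanged: 917
Step 4: Final sum = 397.6 + 1137.6 + 917 = 2452.2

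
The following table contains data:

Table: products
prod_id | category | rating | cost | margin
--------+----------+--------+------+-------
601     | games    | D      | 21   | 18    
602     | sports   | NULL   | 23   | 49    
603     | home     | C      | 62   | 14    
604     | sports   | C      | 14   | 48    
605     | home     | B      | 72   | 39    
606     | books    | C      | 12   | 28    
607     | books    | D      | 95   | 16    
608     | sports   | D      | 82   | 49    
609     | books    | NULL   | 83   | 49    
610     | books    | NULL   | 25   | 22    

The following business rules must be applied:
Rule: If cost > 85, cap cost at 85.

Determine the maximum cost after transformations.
85

Step 1: Original maximum cost = 95
Step 2: Apply cap at 85
Step 3: 1 records had cost > 85 and were capped
Step 4: Maximum after transformation = 85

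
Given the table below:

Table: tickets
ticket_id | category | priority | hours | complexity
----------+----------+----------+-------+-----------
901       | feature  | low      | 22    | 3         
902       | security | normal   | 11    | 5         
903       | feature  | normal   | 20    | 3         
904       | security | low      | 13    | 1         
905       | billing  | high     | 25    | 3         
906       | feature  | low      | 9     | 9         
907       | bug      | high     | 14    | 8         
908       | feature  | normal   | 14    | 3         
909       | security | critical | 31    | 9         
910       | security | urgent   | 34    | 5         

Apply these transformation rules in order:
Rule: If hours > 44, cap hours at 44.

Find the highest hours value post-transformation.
34

Step 1: Original maximum hours = 34
Step 2: Check cap of 44 against maximum
Step 3: No records exceed the cap (max 34 <= cap 44), so no capping applies
Step 4: Maximum after transformation = 34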